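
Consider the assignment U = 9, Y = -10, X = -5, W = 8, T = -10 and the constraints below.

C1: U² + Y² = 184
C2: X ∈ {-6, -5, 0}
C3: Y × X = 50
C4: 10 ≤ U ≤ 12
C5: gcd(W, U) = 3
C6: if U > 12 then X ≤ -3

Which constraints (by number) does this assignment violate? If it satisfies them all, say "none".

C1: U² + Y² = 9² + (-10)² = 81 + 100 = 181, not 184 — fails.
C2: X = -5 is in {-6, -5, 0} — holds.
C3: Y × X = -10 × (-5) = 50 — holds.
C4: U = 9 is outside [10, 12] — fails.
C5: gcd(8, 9) = 1, not 3 — fails.
C6: U = 9, not > 12; antecedent false, conditional vacuously true — holds.

No — constraints 1, 4, and 5 are not satisfied.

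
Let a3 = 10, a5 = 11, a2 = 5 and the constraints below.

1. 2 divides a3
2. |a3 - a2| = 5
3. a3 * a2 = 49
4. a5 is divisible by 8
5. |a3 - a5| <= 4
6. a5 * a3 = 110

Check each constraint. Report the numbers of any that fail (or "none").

Constraints 3 and 4 are violated.

1. 10 / 2 = 5, so 2 divides 10  yes
2. |10 - 5| = 5  yes
3. a3 * a2 = 10 * 5 = 50, not 49  no
4. 11 = 8*1 + 3, so 8 does not divide 11  no
5. |10 - 11| = 1; 1 ≤ 4  yes
6. a5 * a3 = 11 * 10 = 110  yes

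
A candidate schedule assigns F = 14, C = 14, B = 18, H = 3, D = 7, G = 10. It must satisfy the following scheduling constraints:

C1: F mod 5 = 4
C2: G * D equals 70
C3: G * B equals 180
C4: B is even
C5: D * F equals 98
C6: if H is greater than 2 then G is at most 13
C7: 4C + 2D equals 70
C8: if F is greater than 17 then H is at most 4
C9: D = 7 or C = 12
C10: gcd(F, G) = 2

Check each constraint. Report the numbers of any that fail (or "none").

C1: 14 mod 5 = 4  OK
C2: G * D = 10 * 7 = 70  OK
C3: G * B = 10 * 18 = 180  OK
C4: B = 18 is even  OK
C5: D * F = 7 * 14 = 98  OK
C6: H = 3 > 2, so we need G ≤ 13; G = 10 ≤ 13  OK
C7: 4C + 2D = 4(14) + 2(7) = 70  OK
C8: F = 14, not > 17; antecedent false, conditional vacuously true  OK
C9: D = 7 = 7 (first disjunct)  OK
C10: gcd(14, 10) = 2  OK

The assignment satisfies every constraint.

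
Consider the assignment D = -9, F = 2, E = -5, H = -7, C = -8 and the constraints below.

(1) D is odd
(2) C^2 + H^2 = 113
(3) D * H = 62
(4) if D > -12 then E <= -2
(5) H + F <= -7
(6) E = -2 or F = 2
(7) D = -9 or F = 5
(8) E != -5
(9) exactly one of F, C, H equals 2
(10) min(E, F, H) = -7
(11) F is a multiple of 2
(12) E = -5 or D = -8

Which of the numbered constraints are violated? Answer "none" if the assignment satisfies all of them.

No — constraints 3, 5, and 8 are not satisfied.

(1) D = -9 is odd  ✓
(2) C^2 + H^2 = (-8)^2 + (-7)^2 = 64 + 49 = 113  ✓
(3) D * H = -9 * (-7) = 63, not 62  ✗
(4) D = -9 > -12, so we need E ≤ -2; E = -5 ≤ -2  ✓
(5) H + F = -7 + 2 = -5; -5 > -7, bound -7 not met  ✗
(6) E = -5 ≠ -2, but F = 2 = 2 (second disjunct)  ✓
(7) D = -9 = -9 (first disjunct)  ✓
(8) E = -5, but -5 is required to differ  ✗
(9) F=2, C=-8, H=-7; 1 of them equals 2  ✓
(10) min(-5, 2, -7) = -7  ✓
(11) 2 / 2 = 1, so 2 divides 2  ✓
(12) E = -5 = -5 (first disjunct)  ✓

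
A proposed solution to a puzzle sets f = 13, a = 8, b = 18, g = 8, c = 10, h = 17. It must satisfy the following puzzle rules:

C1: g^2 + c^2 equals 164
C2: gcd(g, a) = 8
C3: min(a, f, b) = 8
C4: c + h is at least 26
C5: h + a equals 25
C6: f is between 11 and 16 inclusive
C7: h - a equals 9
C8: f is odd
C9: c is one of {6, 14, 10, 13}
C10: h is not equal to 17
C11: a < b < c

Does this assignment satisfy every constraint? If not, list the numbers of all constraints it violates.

C1: g^2 + c^2 = 8^2 + 10^2 = 64 + 100 = 164 — holds.
C2: gcd(8, 8) = 8 — holds.
C3: min(8, 13, 18) = 8 — holds.
C4: c + h = 10 + 17 = 27; 27 ≥ 26 — holds.
C5: h + a = 17 + 8 = 25 — holds.
C6: f = 13 lies in [11, 16] — holds.
C7: h - a = 17 - 8 = 9 — holds.
C8: f = 13 is odd — holds.
C9: c = 10 is in {6, 14, 10, 13} — holds.
C10: h = 17, but 17 is required to differ — fails.
C11: values 8, 18, 10; b = 18 is not < c = 10 — fails.

The assignment fails constraints 10, 11.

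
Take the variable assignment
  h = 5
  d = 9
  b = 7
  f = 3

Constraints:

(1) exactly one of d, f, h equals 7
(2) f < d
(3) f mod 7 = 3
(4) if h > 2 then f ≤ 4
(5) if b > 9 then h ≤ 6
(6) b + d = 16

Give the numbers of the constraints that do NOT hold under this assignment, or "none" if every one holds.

Violated: 1.

(1) d=9, f=3, h=5; 0 of them equal 7, not exactly one — violated.
(2) f = 3, d = 9; 3 < 9 — satisfied.
(3) 3 mod 7 = 3 — satisfied.
(4) h = 5 > 2, so we need f ≤ 4; f = 3 ≤ 4 — satisfied.
(5) b = 7, not > 9; antecedent false, conditional vacuously true — satisfied.
(6) b + d = 7 + 9 = 16 — satisfied.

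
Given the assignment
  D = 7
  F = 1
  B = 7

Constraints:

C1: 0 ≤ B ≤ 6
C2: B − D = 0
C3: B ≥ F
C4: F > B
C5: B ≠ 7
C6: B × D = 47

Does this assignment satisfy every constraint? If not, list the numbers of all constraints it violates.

C1: B = 7 is outside [0, 6] — violated.
C2: B − D = 7 − 7 = 0 — OK.
C3: B = 7, F = 1; 7 ≥ 1 — OK.
C4: F = 1, B = 7; 1 ≤ 7 (want >) — violated.
C5: B = 7, but 7 is required to differ — violated.
C6: B × D = 7 × 7 = 49, not 47 — violated.

Constraints 1, 4, 5, 6 do not hold.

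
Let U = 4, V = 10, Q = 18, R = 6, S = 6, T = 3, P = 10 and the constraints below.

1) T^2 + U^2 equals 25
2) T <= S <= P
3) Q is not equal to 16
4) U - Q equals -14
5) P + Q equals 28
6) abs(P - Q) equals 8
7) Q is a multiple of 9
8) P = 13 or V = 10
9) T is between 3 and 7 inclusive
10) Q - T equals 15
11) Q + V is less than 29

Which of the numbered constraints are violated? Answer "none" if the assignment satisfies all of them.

No violations.

1) T^2 + U^2 = 3^2 + 4^2 = 9 + 16 = 25  OK
2) values 3 <= 6 <= 10  OK
3) Q = 18, and 18 ≠ 16  OK
4) U - Q = 4 - 18 = -14  OK
5) P + Q = 10 + 18 = 28  OK
6) abs(10 - 18) = 8  OK
7) 18 / 9 = 2, so 9 divides 18  OK
8) P = 10 ≠ 13, but V = 10 = 10 (second disjunct)  OK
9) T = 3 lies in [3, 7]  OK
10) Q - T = 18 - 3 = 15  OK
11) Q + V = 18 + 10 = 28; 28 < 29  OK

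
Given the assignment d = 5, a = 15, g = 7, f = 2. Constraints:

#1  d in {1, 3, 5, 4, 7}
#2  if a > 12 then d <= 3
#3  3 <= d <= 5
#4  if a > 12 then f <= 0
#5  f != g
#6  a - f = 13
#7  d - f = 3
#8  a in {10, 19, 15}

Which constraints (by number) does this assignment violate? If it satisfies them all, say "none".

#1 d = 5 is in {1, 3, 5, 4, 7} — OK.
#2 a = 15 > 12, so we need d ≤ 3; but d = 5 > 3 — violated.
#3 d = 5 lies in [3, 5] — OK.
#4 a = 15 > 12, so we need f ≤ 0; but f = 2 > 0 — violated.
#5 f = 2, g = 7; distinct — OK.
#6 a - f = 15 - 2 = 13 — OK.
#7 d - f = 5 - 2 = 3 — OK.
#8 a = 15 is in {10, 19, 15} — OK.

Constraints 2, 4 do not hold.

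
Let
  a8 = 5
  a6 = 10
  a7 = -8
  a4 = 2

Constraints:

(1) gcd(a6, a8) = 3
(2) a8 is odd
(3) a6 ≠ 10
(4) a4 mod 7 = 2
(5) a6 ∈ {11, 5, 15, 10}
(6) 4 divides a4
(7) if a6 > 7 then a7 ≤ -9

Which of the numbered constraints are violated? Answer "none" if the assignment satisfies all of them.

No — constraints 1, 3, 6, and 7 are not satisfied.

(1) gcd(10, 5) = 5, not 3 — does not hold.
(2) a8 = 5 is odd — holds.
(3) a6 = 10, but 10 is required to differ — does not hold.
(4) 2 mod 7 = 2 — holds.
(5) a6 = 10 is in {11, 5, 15, 10} — holds.
(6) 2 = 4×0 + 2, so 4 does not divide 2 — does not hold.
(7) a6 = 10 > 7, so we need a7 ≤ -9; but a7 = -8 > -9 — does not hold.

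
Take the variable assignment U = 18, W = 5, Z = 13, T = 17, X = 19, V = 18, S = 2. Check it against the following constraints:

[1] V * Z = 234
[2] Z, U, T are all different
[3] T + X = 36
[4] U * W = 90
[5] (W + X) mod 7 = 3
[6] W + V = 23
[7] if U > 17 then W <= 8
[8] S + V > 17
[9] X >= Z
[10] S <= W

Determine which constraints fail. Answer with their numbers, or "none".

The assignment satisfies every constraint.

[1] V * Z = 18 * 13 = 234 — holds.
[2] values 13, 18, 17 are pairwise distinct — holds.
[3] T + X = 17 + 19 = 36 — holds.
[4] U * W = 18 * 5 = 90 — holds.
[5] W + X = 24; 24 mod 7 = 3 — holds.
[6] W + V = 5 + 18 = 23 — holds.
[7] U = 18 > 17, so we need W ≤ 8; W = 5 ≤ 8 — holds.
[8] S + V = 2 + 18 = 20; 20 > 17 — holds.
[9] X = 19, Z = 13; 19 ≥ 13 — holds.
[10] S = 2, W = 5; 2 ≤ 5 — holds.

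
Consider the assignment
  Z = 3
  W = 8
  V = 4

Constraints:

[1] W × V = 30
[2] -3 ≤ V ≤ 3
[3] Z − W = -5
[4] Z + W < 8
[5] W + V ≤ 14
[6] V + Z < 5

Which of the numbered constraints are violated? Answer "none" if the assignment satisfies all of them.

[1] W × V = 8 × 4 = 32, not 30  FAIL
[2] V = 4 is outside [-3, 3]  FAIL
[3] Z − W = 3 − 8 = -5  OK
[4] Z + W = 3 + 8 = 11; 11 ≥ 8, bound 8 not met  FAIL
[5] W + V = 8 + 4 = 12; 12 ≤ 14  OK
[6] V + Z = 4 + 3 = 7; 7 ≥ 5, bound 5 not met  FAIL

No — constraints 1, 2, 4, and 6 are not satisfied.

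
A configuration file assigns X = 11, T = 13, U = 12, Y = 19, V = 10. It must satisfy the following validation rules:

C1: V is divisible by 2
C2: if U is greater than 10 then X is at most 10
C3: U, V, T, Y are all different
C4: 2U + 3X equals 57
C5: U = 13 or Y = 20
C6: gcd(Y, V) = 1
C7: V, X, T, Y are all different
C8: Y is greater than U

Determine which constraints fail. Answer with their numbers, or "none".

C1: 10 / 2 = 5, so 2 divides 10 — satisfied.
C2: U = 12 > 10, so we need X ≤ 10; but X = 11 > 10 — violated.
C3: values 12, 10, 13, 19 are pairwise distinct — satisfied.
C4: 2U + 3X = 2(12) + 3(11) = 57 — satisfied.
C5: U = 12 ≠ 13 and Y = 19 ≠ 20; both disjuncts false — violated.
C6: gcd(19, 10) = 1 — satisfied.
C7: values 10, 11, 13, 19 are pairwise distinct — satisfied.
C8: Y = 19, U = 12; 19 > 12 — satisfied.

No — constraints 2 and 5 are not satisfied.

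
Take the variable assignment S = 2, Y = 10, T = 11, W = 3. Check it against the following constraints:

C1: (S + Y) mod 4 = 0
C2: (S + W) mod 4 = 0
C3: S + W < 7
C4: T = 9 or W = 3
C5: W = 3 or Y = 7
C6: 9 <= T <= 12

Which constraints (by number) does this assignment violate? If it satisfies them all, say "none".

No — constraint 2 is not satisfied.

C1: S + Y = 12; 12 mod 4 = 0 — holds.
C2: S + W = 5; 5 mod 4 = 1, not 0 — fails.
C3: S + W = 2 + 3 = 5; 5 < 7 — holds.
C4: T = 11 ≠ 9, but W = 3 = 3 (second disjunct) — holds.
C5: W = 3 = 3 (first disjunct) — holds.
C6: T = 11 lies in [9, 12] — holds.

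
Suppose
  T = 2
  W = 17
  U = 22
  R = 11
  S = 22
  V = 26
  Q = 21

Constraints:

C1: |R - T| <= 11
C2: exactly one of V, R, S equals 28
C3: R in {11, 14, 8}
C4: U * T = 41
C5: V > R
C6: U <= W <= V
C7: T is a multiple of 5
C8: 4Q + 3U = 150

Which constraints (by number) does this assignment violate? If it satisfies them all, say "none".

Constraints 2, 4, 6, and 7 do not hold.

C1: |11 - 2| = 9; 9 ≤ 11 — OK.
C2: V=26, R=11, S=22; 0 of them equal 28, not exactly one — violated.
C3: R = 11 is in {11, 14, 8} — OK.
C4: U * T = 22 * 2 = 44, not 41 — violated.
C5: V = 26, R = 11; 26 > 11 — OK.
C6: values 22, 17, 26; U = 22 is not <= W = 17 — violated.
C7: 2 = 5*0 + 2, so 5 does not divide 2 — violated.
C8: 4Q + 3U = 4(21) + 3(22) = 150 — OK.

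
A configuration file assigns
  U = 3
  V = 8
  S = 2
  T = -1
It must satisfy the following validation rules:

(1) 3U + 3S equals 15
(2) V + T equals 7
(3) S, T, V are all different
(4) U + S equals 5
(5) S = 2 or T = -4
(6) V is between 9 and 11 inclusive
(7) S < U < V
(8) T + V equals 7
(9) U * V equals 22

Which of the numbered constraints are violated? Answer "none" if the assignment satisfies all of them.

(1) 3U + 3S = 3(3) + 3(2) = 15  yes
(2) V + T = 8 + (-1) = 7  yes
(3) values 2, -1, 8 are pairwise distinct  yes
(4) U + S = 3 + 2 = 5  yes
(5) S = 2 = 2 (first disjunct)  yes
(6) V = 8 is outside [9, 11]  no
(7) values 2 < 3 < 8  yes
(8) T + V = -1 + 8 = 7  yes
(9) U * V = 3 * 8 = 24, not 22  no

No — constraints 6 and 9 are not satisfied.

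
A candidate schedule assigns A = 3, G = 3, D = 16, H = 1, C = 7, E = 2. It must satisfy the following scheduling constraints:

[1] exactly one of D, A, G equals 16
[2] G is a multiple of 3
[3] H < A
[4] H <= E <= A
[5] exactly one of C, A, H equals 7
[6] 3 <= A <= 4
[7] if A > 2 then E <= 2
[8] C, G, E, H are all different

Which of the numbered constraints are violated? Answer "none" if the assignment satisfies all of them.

[1] D=16, A=3, G=3; 1 of them equals 16 — satisfied.
[2] 3 / 3 = 1, so 3 divides 3 — satisfied.
[3] H = 1, A = 3; 1 < 3 — satisfied.
[4] values 1 <= 2 <= 3 — satisfied.
[5] C=7, A=3, H=1; 1 of them equals 7 — satisfied.
[6] A = 3 lies in [3, 4] — satisfied.
[7] A = 3 > 2, so we need E ≤ 2; E = 2 ≤ 2 — satisfied.
[8] values 7, 3, 2, 1 are pairwise distinct — satisfied.

None — every constraint holds.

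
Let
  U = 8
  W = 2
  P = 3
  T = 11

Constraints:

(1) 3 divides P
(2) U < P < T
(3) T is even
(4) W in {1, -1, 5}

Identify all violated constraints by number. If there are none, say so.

(1) 3 / 3 = 1, so 3 divides 3 — holds.
(2) values 8, 3, 11; U = 8 is not < P = 3 — fails.
(3) T = 11 is odd — fails.
(4) W = 2 is not in {1, -1, 5} — fails.

The assignment fails constraints 2, 3, 4.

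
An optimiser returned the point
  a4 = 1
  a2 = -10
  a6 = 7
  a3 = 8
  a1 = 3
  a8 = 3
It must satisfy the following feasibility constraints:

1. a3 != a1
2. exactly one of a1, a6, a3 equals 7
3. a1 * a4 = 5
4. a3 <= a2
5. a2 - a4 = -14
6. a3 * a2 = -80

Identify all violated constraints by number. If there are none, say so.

Constraints 3, 4, 5 do not hold.

1. a3 = 8, a1 = 3; distinct — OK.
2. a1=3, a6=7, a3=8; 1 of them equals 7 — OK.
3. a1 * a4 = 3 * 1 = 3, not 5 — violated.
4. a3 = 8, a2 = -10; 8 > -10 (want ≤) — violated.
5. a2 - a4 = -10 - 1 = -11, not -14 — violated.
6. a3 * a2 = 8 * (-10) = -80 — OK.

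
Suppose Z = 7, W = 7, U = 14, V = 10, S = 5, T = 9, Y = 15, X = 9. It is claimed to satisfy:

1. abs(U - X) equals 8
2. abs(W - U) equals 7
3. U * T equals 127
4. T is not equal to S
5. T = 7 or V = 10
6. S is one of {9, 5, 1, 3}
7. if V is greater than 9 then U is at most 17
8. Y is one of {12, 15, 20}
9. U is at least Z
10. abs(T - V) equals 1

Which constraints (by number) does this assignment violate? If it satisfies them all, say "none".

1. abs(14 - 9) = 5, not 8 — does not hold.
2. abs(7 - 14) = 7 — holds.
3. U * T = 14 * 9 = 126, not 127 — does not hold.
4. T = 9, S = 5; distinct — holds.
5. T = 9 ≠ 7, but V = 10 = 10 (second disjunct) — holds.
6. S = 5 is in {9, 5, 1, 3} — holds.
7. V = 10 > 9, so we need U ≤ 17; U = 14 ≤ 17 — holds.
8. Y = 15 is in {12, 15, 20} — holds.
9. U = 14, Z = 7; 14 ≥ 7 — holds.
10. abs(9 - 10) = 1 — holds.

Constraints 1 and 3 are violated.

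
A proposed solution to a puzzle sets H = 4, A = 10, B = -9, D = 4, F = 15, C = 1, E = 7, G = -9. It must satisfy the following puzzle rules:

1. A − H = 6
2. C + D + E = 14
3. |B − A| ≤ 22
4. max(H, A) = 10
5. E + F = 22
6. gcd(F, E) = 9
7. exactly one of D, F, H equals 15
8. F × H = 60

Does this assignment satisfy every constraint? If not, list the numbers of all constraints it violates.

No — constraints 2 and 6 are not satisfied.

1. A − H = 10 − 4 = 6  ✓
2. C + D + E = 1 + 4 + 7 = 12, not 14  ✗
3. |-9 − 10| = 19; 19 ≤ 22  ✓
4. max(4, 10) = 10  ✓
5. E + F = 7 + 15 = 22  ✓
6. gcd(15, 7) = 1, not 9  ✗
7. D=4, F=15, H=4; 1 of them equals 15  ✓
8. F × H = 15 × 4 = 60  ✓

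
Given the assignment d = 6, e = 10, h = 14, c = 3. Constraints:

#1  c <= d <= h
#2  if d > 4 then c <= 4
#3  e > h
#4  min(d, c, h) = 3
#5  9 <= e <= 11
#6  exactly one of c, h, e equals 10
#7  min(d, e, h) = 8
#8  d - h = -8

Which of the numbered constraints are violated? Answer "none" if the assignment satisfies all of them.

No — constraints 3 and 7 are not satisfied.

#1 values 3 <= 6 <= 14 — holds.
#2 d = 6 > 4, so we need c ≤ 4; c = 3 ≤ 4 — holds.
#3 e = 10, h = 14; 10 ≤ 14 (want >) — does not hold.
#4 min(6, 3, 14) = 3 — holds.
#5 e = 10 lies in [9, 11] — holds.
#6 c=3, h=14, e=10; 1 of them equals 10 — holds.
#7 min(6, 10, 14) = 6, not 8 — does not hold.
#8 d - h = 6 - 14 = -8 — holds.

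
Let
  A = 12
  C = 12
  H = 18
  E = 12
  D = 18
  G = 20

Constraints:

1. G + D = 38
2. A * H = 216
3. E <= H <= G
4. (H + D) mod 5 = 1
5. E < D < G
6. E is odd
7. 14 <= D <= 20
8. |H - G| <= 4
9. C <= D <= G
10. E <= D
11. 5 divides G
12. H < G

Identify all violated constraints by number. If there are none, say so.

1. G + D = 20 + 18 = 38 — holds.
2. A * H = 12 * 18 = 216 — holds.
3. values 12 <= 18 <= 20 — holds.
4. H + D = 36; 36 mod 5 = 1 — holds.
5. values 12 < 18 < 20 — holds.
6. E = 12 is even — does not hold.
7. D = 18 lies in [14, 20] — holds.
8. |18 - 20| = 2; 2 ≤ 4 — holds.
9. values 12 <= 18 <= 20 — holds.
10. E = 12, D = 18; 12 ≤ 18 — holds.
11. 20 / 5 = 4, so 5 divides 20 — holds.
12. H = 18, G = 20; 18 < 20 — holds.

No — constraint 6 is not satisfied.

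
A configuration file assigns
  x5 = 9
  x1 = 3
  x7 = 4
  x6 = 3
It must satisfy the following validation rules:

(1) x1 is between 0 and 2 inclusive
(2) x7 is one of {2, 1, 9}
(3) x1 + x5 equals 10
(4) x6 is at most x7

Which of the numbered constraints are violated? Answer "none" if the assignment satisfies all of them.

(1) x1 = 3 is outside [0, 2]  ✘
(2) x7 = 4 is not in {2, 1, 9}  ✘
(3) x1 + x5 = 3 + 9 = 12, not 10  ✘
(4) x6 = 3, x7 = 4; 3 ≤ 4  ✔

The assignment fails constraints 1, 2, 3.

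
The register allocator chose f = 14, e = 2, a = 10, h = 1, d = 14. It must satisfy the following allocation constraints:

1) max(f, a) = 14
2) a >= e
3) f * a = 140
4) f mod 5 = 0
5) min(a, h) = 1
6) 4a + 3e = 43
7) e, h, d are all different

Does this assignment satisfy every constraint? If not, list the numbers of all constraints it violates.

No — constraints 4 and 6 are not satisfied.

1) max(14, 10) = 14  OK
2) a = 10, e = 2; 10 ≥ 2  OK
3) f * a = 14 * 10 = 140  OK
4) 14 mod 5 = 4, not 0  FAIL
5) min(10, 1) = 1  OK
6) 4a + 3e = 4(10) + 3(2) = 46, not 43  FAIL
7) values 2, 1, 14 are pairwise distinct  OK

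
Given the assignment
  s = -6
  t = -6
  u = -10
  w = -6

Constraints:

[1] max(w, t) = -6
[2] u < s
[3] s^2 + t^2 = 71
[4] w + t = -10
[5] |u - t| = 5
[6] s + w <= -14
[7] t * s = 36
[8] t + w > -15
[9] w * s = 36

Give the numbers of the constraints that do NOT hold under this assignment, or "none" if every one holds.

[1] max(-6, -6) = -6 — holds.
[2] u = -10, s = -6; -10 < -6 — holds.
[3] s^2 + t^2 = (-6)^2 + (-6)^2 = 36 + 36 = 72, not 71 — does not hold.
[4] w + t = -6 + (-6) = -12, not -10 — does not hold.
[5] |-10 - (-6)| = 4, not 5 — does not hold.
[6] s + w = -6 + (-6) = -12; -12 > -14, bound -14 not met — does not hold.
[7] t * s = -6 * (-6) = 36 — holds.
[8] t + w = -6 + (-6) = -12; -12 > -15 — holds.
[9] w * s = -6 * (-6) = 36 — holds.

No — constraints 3, 4, 5, 6 are not satisfied.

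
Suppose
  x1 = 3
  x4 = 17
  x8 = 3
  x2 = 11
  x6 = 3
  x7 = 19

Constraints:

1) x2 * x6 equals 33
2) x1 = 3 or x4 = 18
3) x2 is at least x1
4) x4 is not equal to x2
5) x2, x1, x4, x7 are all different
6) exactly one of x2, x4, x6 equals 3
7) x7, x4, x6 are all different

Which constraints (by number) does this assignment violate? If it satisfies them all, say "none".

1) x2 * x6 = 11 * 3 = 33  OK
2) x1 = 3 = 3 (first disjunct)  OK
3) x2 = 11, x1 = 3; 11 ≥ 3  OK
4) x4 = 17, x2 = 11; distinct  OK
5) values 11, 3, 17, 19 are pairwise distinct  OK
6) x2=11, x4=17, x6=3; 1 of them equals 3  OK
7) values 19, 17, 3 are pairwise distinct  OK

Yes — all constraints hold.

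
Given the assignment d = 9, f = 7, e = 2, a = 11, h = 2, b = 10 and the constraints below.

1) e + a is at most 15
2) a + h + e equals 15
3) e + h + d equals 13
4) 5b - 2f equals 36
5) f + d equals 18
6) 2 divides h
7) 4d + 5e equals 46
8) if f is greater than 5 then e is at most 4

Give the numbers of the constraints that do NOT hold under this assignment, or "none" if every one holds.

Constraint 5 does not hold.

1) e + a = 2 + 11 = 13; 13 ≤ 15 — satisfied.
2) a + h + e = 11 + 2 + 2 = 15 — satisfied.
3) e + h + d = 2 + 2 + 9 = 13 — satisfied.
4) 5b - 2f = 5(10) - 2(7) = 36 — satisfied.
5) f + d = 7 + 9 = 16, not 18 — violated.
6) 2 / 2 = 1, so 2 divides 2 — satisfied.
7) 4d + 5e = 4(9) + 5(2) = 46 — satisfied.
8) f = 7 > 5, so we need e ≤ 4; e = 2 ≤ 4 — satisfied.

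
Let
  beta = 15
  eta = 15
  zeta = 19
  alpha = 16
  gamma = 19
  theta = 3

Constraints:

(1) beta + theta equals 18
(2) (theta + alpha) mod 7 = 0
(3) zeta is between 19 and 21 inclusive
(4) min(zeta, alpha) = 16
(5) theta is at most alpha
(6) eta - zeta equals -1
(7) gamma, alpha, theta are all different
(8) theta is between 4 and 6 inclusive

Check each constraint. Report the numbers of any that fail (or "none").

No — constraints 2, 6, 8 are not satisfied.

(1) beta + theta = 15 + 3 = 18  ✓
(2) theta + alpha = 19; 19 mod 7 = 5, not 0  ✗
(3) zeta = 19 lies in [19, 21]  ✓
(4) min(19, 16) = 16  ✓
(5) theta = 3, alpha = 16; 3 ≤ 16  ✓
(6) eta - zeta = 15 - 19 = -4, not -1  ✗
(7) values 19, 16, 3 are pairwise distinct  ✓
(8) theta = 3 is outside [4, 6]  ✗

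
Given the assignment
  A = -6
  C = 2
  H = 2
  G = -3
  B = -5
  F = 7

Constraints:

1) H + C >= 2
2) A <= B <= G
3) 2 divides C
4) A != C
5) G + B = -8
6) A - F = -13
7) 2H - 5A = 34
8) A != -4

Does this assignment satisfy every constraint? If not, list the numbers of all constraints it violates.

All constraints are satisfied.

1) H + C = 2 + 2 = 4; 4 ≥ 2 — satisfied.
2) values -6 <= -5 <= -3 — satisfied.
3) 2 / 2 = 1, so 2 divides 2 — satisfied.
4) A = -6, C = 2; distinct — satisfied.
5) G + B = -3 + (-5) = -8 — satisfied.
6) A - F = -6 - 7 = -13 — satisfied.
7) 2H - 5A = 2(2) - 5(-6) = 34 — satisfied.
8) A = -6, and -6 ≠ -4 — satisfied.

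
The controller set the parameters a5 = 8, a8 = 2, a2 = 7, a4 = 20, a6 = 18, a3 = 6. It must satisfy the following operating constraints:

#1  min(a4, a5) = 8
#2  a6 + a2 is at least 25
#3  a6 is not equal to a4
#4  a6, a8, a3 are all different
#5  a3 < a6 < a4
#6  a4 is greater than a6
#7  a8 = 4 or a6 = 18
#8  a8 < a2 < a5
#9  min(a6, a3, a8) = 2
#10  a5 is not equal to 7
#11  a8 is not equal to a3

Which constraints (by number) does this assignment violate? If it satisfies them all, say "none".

#1 min(20, 8) = 8  ✔
#2 a6 + a2 = 18 + 7 = 25; 25 ≥ 25  ✔
#3 a6 = 18, a4 = 20; distinct  ✔
#4 values 18, 2, 6 are pairwise distinct  ✔
#5 values 6 < 18 < 20  ✔
#6 a4 = 20, a6 = 18; 20 > 18  ✔
#7 a8 = 2 ≠ 4, but a6 = 18 = 18 (second disjunct)  ✔
#8 values 2 < 7 < 8  ✔
#9 min(18, 6, 2) = 2  ✔
#10 a5 = 8, and 8 ≠ 7  ✔
#11 a8 = 2, a3 = 6; distinct  ✔

None — every constraint holds.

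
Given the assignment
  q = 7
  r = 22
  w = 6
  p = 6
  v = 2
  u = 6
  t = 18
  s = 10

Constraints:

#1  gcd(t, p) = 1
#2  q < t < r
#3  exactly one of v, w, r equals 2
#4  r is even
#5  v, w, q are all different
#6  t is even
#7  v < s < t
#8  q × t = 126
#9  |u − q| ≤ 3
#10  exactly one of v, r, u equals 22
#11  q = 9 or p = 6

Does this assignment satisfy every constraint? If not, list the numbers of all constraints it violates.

#1 gcd(18, 6) = 6, not 1  ✗
#2 values 7 < 18 < 22  ✓
#3 v=2, w=6, r=22; 1 of them equals 2  ✓
#4 r = 22 is even  ✓
#5 values 2, 6, 7 are pairwise distinct  ✓
#6 t = 18 is even  ✓
#7 values 2 < 10 < 18  ✓
#8 q × t = 7 × 18 = 126  ✓
#9 |6 − 7| = 1; 1 ≤ 3  ✓
#10 v=2, r=22, u=6; 1 of them equals 22  ✓
#11 q = 7 ≠ 9, but p = 6 = 6 (second disjunct)  ✓

Constraint 1 does not hold.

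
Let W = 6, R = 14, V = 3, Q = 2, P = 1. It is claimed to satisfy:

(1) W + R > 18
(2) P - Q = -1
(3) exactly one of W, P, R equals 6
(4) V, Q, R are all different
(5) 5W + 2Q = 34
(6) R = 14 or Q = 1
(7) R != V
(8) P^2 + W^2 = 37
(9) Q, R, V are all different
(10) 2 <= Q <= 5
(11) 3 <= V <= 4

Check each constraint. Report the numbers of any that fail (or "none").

All constraints are satisfied.

(1) W + R = 6 + 14 = 20; 20 > 18  true
(2) P - Q = 1 - 2 = -1  true
(3) W=6, P=1, R=14; 1 of them equals 6  true
(4) values 3, 2, 14 are pairwise distinct  true
(5) 5W + 2Q = 5(6) + 2(2) = 34  true
(6) R = 14 = 14 (first disjunct)  true
(7) R = 14, V = 3; distinct  true
(8) P^2 + W^2 = 1^2 + 6^2 = 1 + 36 = 37  true
(9) values 2, 14, 3 are pairwise distinct  true
(10) Q = 2 lies in [2, 5]  true
(11) V = 3 lies in [3, 4]  true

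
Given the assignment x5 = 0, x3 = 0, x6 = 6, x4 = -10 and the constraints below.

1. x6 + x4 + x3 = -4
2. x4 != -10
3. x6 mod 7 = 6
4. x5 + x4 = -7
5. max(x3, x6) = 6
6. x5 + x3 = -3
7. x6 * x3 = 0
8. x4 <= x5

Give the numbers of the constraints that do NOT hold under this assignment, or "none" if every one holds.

Constraints 2, 4, 6 are violated.

1. x6 + x4 + x3 = 6 + (-10) + 0 = -4 — holds.
2. x4 = -10, but -10 is required to differ — does not hold.
3. 6 mod 7 = 6 — holds.
4. x5 + x4 = 0 + (-10) = -10, not -7 — does not hold.
5. max(0, 6) = 6 — holds.
6. x5 + x3 = 0 + 0 = 0, not -3 — does not hold.
7. x6 * x3 = 6 * 0 = 0 — holds.
8. x4 = -10, x5 = 0; -10 ≤ 0 — holds.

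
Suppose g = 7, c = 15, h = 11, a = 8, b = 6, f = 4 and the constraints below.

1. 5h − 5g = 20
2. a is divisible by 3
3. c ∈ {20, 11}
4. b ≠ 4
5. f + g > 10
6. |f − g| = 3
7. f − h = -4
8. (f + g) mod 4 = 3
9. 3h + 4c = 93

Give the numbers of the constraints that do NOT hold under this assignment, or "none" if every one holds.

1. 5h − 5g = 5(11) − 5(7) = 20 — holds.
2. 8 = 3×2 + 2, so 3 does not divide 8 — fails.
3. c = 15 is not in {20, 11} — fails.
4. b = 6, and 6 ≠ 4 — holds.
5. f + g = 4 + 7 = 11; 11 > 10 — holds.
6. |4 − 7| = 3 — holds.
7. f − h = 4 − 11 = -7, not -4 — fails.
8. f + g = 11; 11 mod 4 = 3 — holds.
9. 3h + 4c = 3(11) + 4(15) = 93 — holds.

Violated: 2, 3, 7.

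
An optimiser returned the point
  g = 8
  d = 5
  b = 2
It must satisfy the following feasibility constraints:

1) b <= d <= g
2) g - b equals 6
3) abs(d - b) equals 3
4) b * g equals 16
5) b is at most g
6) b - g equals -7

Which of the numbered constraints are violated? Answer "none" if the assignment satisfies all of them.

The assignment fails constraint 6.

1) values 2 <= 5 <= 8 — satisfied.
2) g - b = 8 - 2 = 6 — satisfied.
3) abs(5 - 2) = 3 — satisfied.
4) b * g = 2 * 8 = 16 — satisfied.
5) b = 2, g = 8; 2 ≤ 8 — satisfied.
6) b - g = 2 - 8 = -6, not -7 — violated.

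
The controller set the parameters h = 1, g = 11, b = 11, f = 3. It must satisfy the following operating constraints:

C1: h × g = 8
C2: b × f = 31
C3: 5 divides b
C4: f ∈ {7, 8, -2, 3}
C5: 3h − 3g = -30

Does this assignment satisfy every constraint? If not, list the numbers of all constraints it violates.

Violated: 1, 2, and 3.

C1: h × g = 1 × 11 = 11, not 8  false
C2: b × f = 11 × 3 = 33, not 31  false
C3: 11 = 5×2 + 1, so 5 does not divide 11  false
C4: f = 3 is in {7, 8, -2, 3}  true
C5: 3h − 3g = 3(1) − 3(11) = -30  true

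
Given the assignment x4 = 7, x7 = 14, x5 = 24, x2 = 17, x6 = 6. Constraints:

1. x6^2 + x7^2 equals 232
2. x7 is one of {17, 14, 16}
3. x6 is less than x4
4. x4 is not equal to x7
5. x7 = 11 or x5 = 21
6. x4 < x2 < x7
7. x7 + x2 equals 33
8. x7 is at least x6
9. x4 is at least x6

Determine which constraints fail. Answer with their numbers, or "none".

Violated: 5, 6, and 7.

1. x6^2 + x7^2 = 6^2 + 14^2 = 36 + 196 = 232 — satisfied.
2. x7 = 14 is in {17, 14, 16} — satisfied.
3. x6 = 6, x4 = 7; 6 < 7 — satisfied.
4. x4 = 7, x7 = 14; distinct — satisfied.
5. x7 = 14 ≠ 11 and x5 = 24 ≠ 21; both disjuncts false — violated.
6. values 7, 17, 14; x2 = 17 is not < x7 = 14 — violated.
7. x7 + x2 = 14 + 17 = 31, not 33 — violated.
8. x7 = 14, x6 = 6; 14 ≥ 6 — satisfied.
9. x4 = 7, x6 = 6; 7 ≥ 6 — satisfied.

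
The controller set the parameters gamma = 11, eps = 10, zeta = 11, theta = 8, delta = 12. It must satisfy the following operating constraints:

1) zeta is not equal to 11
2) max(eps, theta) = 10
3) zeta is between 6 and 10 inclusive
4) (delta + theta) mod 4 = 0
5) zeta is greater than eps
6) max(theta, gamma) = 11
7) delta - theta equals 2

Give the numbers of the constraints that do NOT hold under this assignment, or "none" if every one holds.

Violated: 1, 3, and 7.

1) zeta = 11, but 11 is required to differ — violated.
2) max(10, 8) = 10 — OK.
3) zeta = 11 is outside [6, 10] — violated.
4) delta + theta = 20; 20 mod 4 = 0 — OK.
5) zeta = 11, eps = 10; 11 > 10 — OK.
6) max(8, 11) = 11 — OK.
7) delta - theta = 12 - 8 = 4, not 2 — violated.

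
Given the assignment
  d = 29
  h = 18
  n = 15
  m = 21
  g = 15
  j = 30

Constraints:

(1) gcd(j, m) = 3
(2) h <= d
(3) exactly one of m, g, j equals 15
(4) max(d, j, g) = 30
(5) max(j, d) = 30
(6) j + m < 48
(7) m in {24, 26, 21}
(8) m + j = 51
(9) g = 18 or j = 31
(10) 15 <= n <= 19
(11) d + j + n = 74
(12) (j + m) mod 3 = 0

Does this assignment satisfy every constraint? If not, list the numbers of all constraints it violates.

Constraints 6, 9 do not hold.

(1) gcd(30, 21) = 3  yes
(2) h = 18, d = 29; 18 ≤ 29  yes
(3) m=21, g=15, j=30; 1 of them equals 15  yes
(4) max(29, 30, 15) = 30  yes
(5) max(30, 29) = 30  yes
(6) j + m = 30 + 21 = 51; 51 ≥ 48, bound 48 not met  no
(7) m = 21 is in {24, 26, 21}  yes
(8) m + j = 21 + 30 = 51  yes
(9) g = 15 ≠ 18 and j = 30 ≠ 31; both disjuncts false  no
(10) n = 15 lies in [15, 19]  yes
(11) d + j + n = 29 + 30 + 15 = 74  yes
(12) j + m = 51; 51 mod 3 = 0  yes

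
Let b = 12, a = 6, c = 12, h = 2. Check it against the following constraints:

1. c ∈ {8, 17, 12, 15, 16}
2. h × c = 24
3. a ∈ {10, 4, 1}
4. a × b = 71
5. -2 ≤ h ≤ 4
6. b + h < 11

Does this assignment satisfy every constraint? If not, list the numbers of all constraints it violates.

1. c = 12 is in {8, 17, 12, 15, 16}  yes
2. h × c = 2 × 12 = 24  yes
3. a = 6 is not in {10, 4, 1}  no
4. a × b = 6 × 12 = 72, not 71  no
5. h = 2 lies in [-2, 4]  yes
6. b + h = 12 + 2 = 14; 14 ≥ 11, bound 11 not met  no

No — constraints 3, 4, and 6 are not satisfied.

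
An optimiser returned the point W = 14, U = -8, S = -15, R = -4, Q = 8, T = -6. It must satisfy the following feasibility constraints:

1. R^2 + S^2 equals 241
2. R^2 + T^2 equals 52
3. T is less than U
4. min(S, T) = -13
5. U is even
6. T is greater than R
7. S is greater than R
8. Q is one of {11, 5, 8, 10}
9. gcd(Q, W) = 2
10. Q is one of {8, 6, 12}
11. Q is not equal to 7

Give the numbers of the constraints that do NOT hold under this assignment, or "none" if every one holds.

1. R^2 + S^2 = (-4)^2 + (-15)^2 = 16 + 225 = 241  OK
2. R^2 + T^2 = (-4)^2 + (-6)^2 = 16 + 36 = 52  OK
3. T = -6, U = -8; -6 ≥ -8 (want <)  FAIL
4. min(-15, -6) = -15, not -13  FAIL
5. U = -8 is even  OK
6. T = -6, R = -4; -6 ≤ -4 (want >)  FAIL
7. S = -15, R = -4; -15 ≤ -4 (want >)  FAIL
8. Q = 8 is in {11, 5, 8, 10}  OK
9. gcd(8, 14) = 2  OK
10. Q = 8 is in {8, 6, 12}  OK
11. Q = 8, and 8 ≠ 7  OK

Constraints 3, 4, 6, and 7 do not hold.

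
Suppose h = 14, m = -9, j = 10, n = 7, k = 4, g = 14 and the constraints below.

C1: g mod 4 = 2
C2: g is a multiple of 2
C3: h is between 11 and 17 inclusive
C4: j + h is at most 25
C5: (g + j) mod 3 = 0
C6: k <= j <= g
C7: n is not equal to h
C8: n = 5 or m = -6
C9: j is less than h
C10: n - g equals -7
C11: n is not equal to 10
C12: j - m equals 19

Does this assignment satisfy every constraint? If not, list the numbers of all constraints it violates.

No — constraint 8 is not satisfied.

C1: 14 mod 4 = 2 — holds.
C2: 14 / 2 = 7, so 2 divides 14 — holds.
C3: h = 14 lies in [11, 17] — holds.
C4: j + h = 10 + 14 = 24; 24 ≤ 25 — holds.
C5: g + j = 24; 24 mod 3 = 0 — holds.
C6: values 4 <= 10 <= 14 — holds.
C7: n = 7, h = 14; distinct — holds.
C8: n = 7 ≠ 5 and m = -9 ≠ -6; both disjuncts false — fails.
C9: j = 10, h = 14; 10 < 14 — holds.
C10: n - g = 7 - 14 = -7 — holds.
C11: n = 7, and 7 ≠ 10 — holds.
C12: j - m = 10 - (-9) = 19 — holds.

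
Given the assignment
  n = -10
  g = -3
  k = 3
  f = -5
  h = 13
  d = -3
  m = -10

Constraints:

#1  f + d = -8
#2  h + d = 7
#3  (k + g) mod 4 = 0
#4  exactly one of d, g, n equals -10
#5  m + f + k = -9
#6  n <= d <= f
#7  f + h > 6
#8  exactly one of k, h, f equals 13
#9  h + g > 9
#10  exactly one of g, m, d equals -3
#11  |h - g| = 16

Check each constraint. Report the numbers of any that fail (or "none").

#1 f + d = -5 + (-3) = -8  OK
#2 h + d = 13 + (-3) = 10, not 7  FAIL
#3 k + g = 0; 0 mod 4 = 0  OK
#4 d=-3, g=-3, n=-10; 1 of them equals -10  OK
#5 m + f + k = -10 + (-5) + 3 = -12, not -9  FAIL
#6 values -10, -3, -5; d = -3 is not <= f = -5  FAIL
#7 f + h = -5 + 13 = 8; 8 > 6  OK
#8 k=3, h=13, f=-5; 1 of them equals 13  OK
#9 h + g = 13 + (-3) = 10; 10 > 9  OK
#10 g=-3, m=-10, d=-3; 2 of them equal -3, not exactly one  FAIL
#11 |13 - (-3)| = 16  OK

No — constraints 2, 5, 6, 10 are not satisfied.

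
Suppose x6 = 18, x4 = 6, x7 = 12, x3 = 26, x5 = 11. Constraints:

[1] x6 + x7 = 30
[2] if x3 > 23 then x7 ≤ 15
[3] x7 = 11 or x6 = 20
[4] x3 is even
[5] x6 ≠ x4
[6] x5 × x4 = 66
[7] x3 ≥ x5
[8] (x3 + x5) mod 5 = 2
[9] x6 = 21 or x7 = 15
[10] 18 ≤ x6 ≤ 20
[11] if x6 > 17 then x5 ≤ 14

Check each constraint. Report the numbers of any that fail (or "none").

[1] x6 + x7 = 18 + 12 = 30 — OK.
[2] x3 = 26 > 23, so we need x7 ≤ 15; x7 = 12 ≤ 15 — OK.
[3] x7 = 12 ≠ 11 and x6 = 18 ≠ 20; both disjuncts false — violated.
[4] x3 = 26 is even — OK.
[5] x6 = 18, x4 = 6; distinct — OK.
[6] x5 × x4 = 11 × 6 = 66 — OK.
[7] x3 = 26, x5 = 11; 26 ≥ 11 — OK.
[8] x3 + x5 = 37; 37 mod 5 = 2 — OK.
[9] x6 = 18 ≠ 21 and x7 = 12 ≠ 15; both disjuncts false — violated.
[10] x6 = 18 lies in [18, 20] — OK.
[11] x6 = 18 > 17, so we need x5 ≤ 14; x5 = 11 ≤ 14 — OK.

Constraints 3 and 9 do not hold.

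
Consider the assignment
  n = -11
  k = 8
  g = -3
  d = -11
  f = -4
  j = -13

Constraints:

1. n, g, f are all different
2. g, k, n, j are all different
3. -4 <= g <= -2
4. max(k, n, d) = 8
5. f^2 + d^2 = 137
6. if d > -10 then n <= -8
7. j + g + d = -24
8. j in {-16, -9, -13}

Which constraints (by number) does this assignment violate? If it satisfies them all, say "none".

Constraint 7 does not hold.

1. values -11, -3, -4 are pairwise distinct — OK.
2. values -3, 8, -11, -13 are pairwise distinct — OK.
3. g = -3 lies in [-4, -2] — OK.
4. max(8, -11, -11) = 8 — OK.
5. f^2 + d^2 = (-4)^2 + (-11)^2 = 16 + 121 = 137 — OK.
6. d = -11, not > -10; antecedent false, conditional vacuously true — OK.
7. j + g + d = -13 + (-3) + (-11) = -27, not -24 — violated.
8. j = -13 is in {-16, -9, -13} — OK.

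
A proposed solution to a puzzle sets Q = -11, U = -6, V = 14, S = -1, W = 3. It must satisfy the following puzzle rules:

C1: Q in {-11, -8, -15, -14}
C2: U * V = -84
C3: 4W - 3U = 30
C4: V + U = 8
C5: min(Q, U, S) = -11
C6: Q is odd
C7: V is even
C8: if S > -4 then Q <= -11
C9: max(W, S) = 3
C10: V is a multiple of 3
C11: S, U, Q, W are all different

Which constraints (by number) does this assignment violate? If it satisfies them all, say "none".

C1: Q = -11 is in {-11, -8, -15, -14}  holds
C2: U * V = -6 * 14 = -84  holds
C3: 4W - 3U = 4(3) - 3(-6) = 30  holds
C4: V + U = 14 + (-6) = 8  holds
C5: min(-11, -6, -1) = -11  holds
C6: Q = -11 is odd  holds
C7: V = 14 is even  holds
C8: S = -1 > -4, so we need Q ≤ -11; Q = -11 ≤ -11  holds
C9: max(3, -1) = 3  holds
C10: 14 = 3*4 + 2, so 3 does not divide 14  fails
C11: values -1, -6, -11, 3 are pairwise distinct  holds

No — constraint 10 is not satisfied.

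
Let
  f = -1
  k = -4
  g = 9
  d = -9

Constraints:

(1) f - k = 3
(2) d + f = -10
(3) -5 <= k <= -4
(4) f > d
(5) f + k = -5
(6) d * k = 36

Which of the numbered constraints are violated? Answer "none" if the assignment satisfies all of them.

No violations.

(1) f - k = -1 - (-4) = 3 — OK.
(2) d + f = -9 + (-1) = -10 — OK.
(3) k = -4 lies in [-5, -4] — OK.
(4) f = -1, d = -9; -1 > -9 — OK.
(5) f + k = -1 + (-4) = -5 — OK.
(6) d * k = -9 * (-4) = 36 — OK.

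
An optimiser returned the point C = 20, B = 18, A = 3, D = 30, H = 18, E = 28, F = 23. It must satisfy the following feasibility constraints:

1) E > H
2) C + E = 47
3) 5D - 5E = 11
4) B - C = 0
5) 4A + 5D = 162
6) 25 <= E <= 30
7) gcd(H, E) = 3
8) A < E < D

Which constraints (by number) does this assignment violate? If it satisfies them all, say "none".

No — constraints 2, 3, 4, 7 are not satisfied.

1) E = 28, H = 18; 28 > 18 — OK.
2) C + E = 20 + 28 = 48, not 47 — violated.
3) 5D - 5E = 5(30) - 5(28) = 10, not 11 — violated.
4) B - C = 18 - 20 = -2, not 0 — violated.
5) 4A + 5D = 4(3) + 5(30) = 162 — OK.
6) E = 28 lies in [25, 30] — OK.
7) gcd(18, 28) = 2, not 3 — violated.
8) values 3 < 28 < 30 — OK.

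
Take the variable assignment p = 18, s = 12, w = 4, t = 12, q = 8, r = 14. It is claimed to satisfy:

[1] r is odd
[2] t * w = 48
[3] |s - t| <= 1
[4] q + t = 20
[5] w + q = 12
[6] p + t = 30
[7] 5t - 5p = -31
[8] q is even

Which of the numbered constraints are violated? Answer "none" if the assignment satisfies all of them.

Constraints 1 and 7 are violated.

[1] r = 14 is even — violated.
[2] t * w = 12 * 4 = 48 — satisfied.
[3] |12 - 12| = 0; 0 ≤ 1 — satisfied.
[4] q + t = 8 + 12 = 20 — satisfied.
[5] w + q = 4 + 8 = 12 — satisfied.
[6] p + t = 18 + 12 = 30 — satisfied.
[7] 5t - 5p = 5(12) - 5(18) = -30, not -31 — violated.
[8] q = 8 is even — satisfied.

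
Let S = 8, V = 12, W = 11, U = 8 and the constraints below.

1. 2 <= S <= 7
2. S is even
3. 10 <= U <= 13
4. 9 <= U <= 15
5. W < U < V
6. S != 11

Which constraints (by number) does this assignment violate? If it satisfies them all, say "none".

Constraints 1, 3, 4, and 5 do not hold.

1. S = 8 is outside [2, 7]  fails
2. S = 8 is even  holds
3. U = 8 is outside [10, 13]  fails
4. U = 8 is outside [9, 15]  fails
5. values 11, 8, 12; W = 11 is not < U = 8  fails
6. S = 8, and 8 ≠ 11  holds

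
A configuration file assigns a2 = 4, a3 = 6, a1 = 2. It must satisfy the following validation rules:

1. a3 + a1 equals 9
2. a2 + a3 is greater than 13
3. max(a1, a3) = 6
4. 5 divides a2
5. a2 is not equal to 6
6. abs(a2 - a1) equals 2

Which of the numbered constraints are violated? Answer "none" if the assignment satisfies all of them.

1. a3 + a1 = 6 + 2 = 8, not 9 — fails.
2. a2 + a3 = 4 + 6 = 10; 10 ≤ 13, bound 13 not met — fails.
3. max(2, 6) = 6 — holds.
4. 4 = 5*0 + 4, so 5 does not divide 4 — fails.
5. a2 = 4, and 4 ≠ 6 — holds.
6. abs(4 - 2) = 2 — holds.

Constraints 1, 2, and 4 do not hold.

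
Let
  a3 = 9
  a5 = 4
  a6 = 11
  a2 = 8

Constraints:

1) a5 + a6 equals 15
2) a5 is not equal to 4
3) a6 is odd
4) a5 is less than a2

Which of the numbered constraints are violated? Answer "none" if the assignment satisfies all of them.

1) a5 + a6 = 4 + 11 = 15 — holds.
2) a5 = 4, but 4 is required to differ — does not hold.
3) a6 = 11 is odd — holds.
4) a5 = 4, a2 = 8; 4 < 8 — holds.

Violated: 2.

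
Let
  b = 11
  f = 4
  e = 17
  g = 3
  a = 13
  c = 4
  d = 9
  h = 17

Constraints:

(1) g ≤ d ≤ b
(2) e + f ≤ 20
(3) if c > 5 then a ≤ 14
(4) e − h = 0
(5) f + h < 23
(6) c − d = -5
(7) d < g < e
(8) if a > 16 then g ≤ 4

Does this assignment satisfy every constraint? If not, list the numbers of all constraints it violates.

(1) values 3 ≤ 9 ≤ 11 — holds.
(2) e + f = 17 + 4 = 21; 21 > 20, bound 20 not met — does not hold.
(3) c = 4, not > 5; antecedent false, conditional vacuously true — holds.
(4) e − h = 17 − 17 = 0 — holds.
(5) f + h = 4 + 17 = 21; 21 < 23 — holds.
(6) c − d = 4 − 9 = -5 — holds.
(7) values 9, 3, 17; d = 9 is not < g = 3 — does not hold.
(8) a = 13, not > 16; antecedent false, conditional vacuously true — holds.

Constraints 2 and 7 are violated.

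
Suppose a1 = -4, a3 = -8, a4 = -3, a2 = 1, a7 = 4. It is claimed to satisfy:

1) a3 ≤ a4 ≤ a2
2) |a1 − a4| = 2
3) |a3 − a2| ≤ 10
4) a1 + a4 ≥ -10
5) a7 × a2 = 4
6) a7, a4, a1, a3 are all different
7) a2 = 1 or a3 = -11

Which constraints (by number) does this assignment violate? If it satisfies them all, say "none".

Violated: 2.

1) values -8 ≤ -3 ≤ 1 — holds.
2) |-4 − (-3)| = 1, not 2 — fails.
3) |-8 − 1| = 9; 9 ≤ 10 — holds.
4) a1 + a4 = -4 + (-3) = -7; -7 ≥ -10 — holds.
5) a7 × a2 = 4 × 1 = 4 — holds.
6) values 4, -3, -4, -8 are pairwise distinct — holds.
7) a2 = 1 = 1 (first disjunct) — holds.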